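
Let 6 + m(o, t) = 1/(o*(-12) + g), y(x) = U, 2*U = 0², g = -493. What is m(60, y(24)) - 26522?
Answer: -32178465/1213 ≈ -26528.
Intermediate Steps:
U = 0 (U = (½)*0² = (½)*0 = 0)
y(x) = 0
m(o, t) = -6 + 1/(-493 - 12*o) (m(o, t) = -6 + 1/(o*(-12) - 493) = -6 + 1/(-12*o - 493) = -6 + 1/(-493 - 12*o))
m(60, y(24)) - 26522 = (-2959 - 72*60)/(493 + 12*60) - 26522 = (-2959 - 4320)/(493 + 720) - 26522 = -7279/1213 - 26522 = -32178465/1213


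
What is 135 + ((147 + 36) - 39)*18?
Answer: 2727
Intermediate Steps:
135 + ((147 + 36) - 39)*18 = 135 + (183 - 39)*18 = 135 + 144*18 = 135 + 2592 = 2727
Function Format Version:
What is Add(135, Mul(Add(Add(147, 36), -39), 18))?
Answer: 2727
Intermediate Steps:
Add(135, Mul(Add(Add(147, 36), -39), 18)) = Add(135, Mul(Add(183, -39), 18)) = Add(135, Mul(144, 18)) = Add(135, 2592) = 2727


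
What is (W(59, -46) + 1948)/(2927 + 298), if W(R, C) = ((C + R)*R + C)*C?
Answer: -242/25 ≈ -9.6800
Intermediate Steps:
W(R, C) = C*(C + R*(C + R)) (W(R, C) = (R*(C + R) + C)*C = (C + R*(C + R))*C = C*(C + R*(C + R)))
(W(59, -46) + 1948)/(2927 + 298) = (-46*(-46 + 59² - 46*59) + 1948)/(2927 + 298) = (-46*(-46 + 3481 - 2714) + 1948)/3225 = (-46*721 + 1948)*(1/3225) = (-33166 + 1948)*(1/3225) = -31218*1/3225 = -242/25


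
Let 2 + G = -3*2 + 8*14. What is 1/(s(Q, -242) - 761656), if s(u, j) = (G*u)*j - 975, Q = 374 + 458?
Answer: -1/21702407 ≈ -4.6078e-8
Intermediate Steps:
G = 104 (G = -2 + (-3*2 + 8*14) = -2 + (-6 + 112) = -2 + 106 = 104)
Q = 832
s(u, j) = -975 + 104*j*u (s(u, j) = (104*u)*j - 975 = 104*j*u - 975 = -975 + 104*j*u)
1/(s(Q, -242) - 761656) = 1/((-975 + 104*(-242)*832) - 761656) = 1/((-975 - 20939776) - 761656) = 1/(-20940751 - 761656) = 1/(-21702407) = -1/21702407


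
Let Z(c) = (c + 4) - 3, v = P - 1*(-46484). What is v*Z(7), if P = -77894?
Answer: -251280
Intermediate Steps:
v = -31410 (v = -77894 - 1*(-46484) = -77894 + 46484 = -31410)
Z(c) = 1 + c (Z(c) = (4 + c) - 3 = 1 + c)
v*Z(7) = -31410*(1 + 7) = -31410*8 = -251280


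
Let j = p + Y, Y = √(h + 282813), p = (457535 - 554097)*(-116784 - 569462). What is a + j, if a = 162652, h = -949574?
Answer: 66265448904 + I*√666761 ≈ 6.6265e+10 + 816.55*I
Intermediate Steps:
p = 66265286252 (p = -96562*(-686246) = 66265286252)
Y = I*√666761 (Y = √(-949574 + 282813) = √(-666761) = I*√666761 ≈ 816.55*I)
j = 66265286252 + I*√666761 ≈ 6.6265e+10 + 816.55*I
a + j = 162652 + (66265286252 + I*√666761) = 66265448904 + I*√666761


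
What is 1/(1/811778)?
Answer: 811778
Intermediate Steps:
1/(1/811778) = 811778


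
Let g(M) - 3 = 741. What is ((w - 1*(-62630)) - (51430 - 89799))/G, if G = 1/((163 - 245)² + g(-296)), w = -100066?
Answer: 6967644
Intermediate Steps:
g(M) = 744 (g(M) = 3 + 741 = 744)
G = 1/7468 (G = 1/((163 - 245)² + 744) = 1/((-82)² + 744) = 1/(6724 + 744) = 1/7468 ≈ 0.00013390)
((w - 1*(-62630)) - (51430 - 89799))/G = ((-100066 - 1*(-62630)) - (51430 - 89799))/(1/7468) = ((-100066 + 62630) - 1*(-38369))*7468 = (-37436 + 38369)*7468 = 933*7468 = 6967644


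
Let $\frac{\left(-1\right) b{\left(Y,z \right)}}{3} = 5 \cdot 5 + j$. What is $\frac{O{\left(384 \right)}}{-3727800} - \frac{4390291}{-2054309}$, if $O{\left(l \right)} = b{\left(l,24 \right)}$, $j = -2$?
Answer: $\frac{5455422845707}{2552684363400} \approx 2.1371$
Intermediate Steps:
$b{\left(Y,z \right)} = -69$ ($b{\left(Y,z \right)} = - 3 \left(5 \cdot 5 - 2\right) = - 3 \left(25 - 2\right) = \left(-3\right) 23 = -69$)
$O{\left(l \right)} = -69$
$\frac{O{\left(384 \right)}}{-3727800} - \frac{4390291}{-2054309} = - \frac{69}{-3727800} - \frac{4390291}{-2054309} = \left(-69\right) \left(- \frac{1}{3727800}\right) - - \frac{4390291}{2054309} = \frac{23}{1242600} + \frac{4390291}{2054309} = \frac{5455422845707}{2552684363400}$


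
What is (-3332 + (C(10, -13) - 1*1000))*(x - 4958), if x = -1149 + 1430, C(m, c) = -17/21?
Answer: 141851851/7 ≈ 2.0265e+7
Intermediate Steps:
C(m, c) = -17/21 (C(m, c) = -17*1/21 = -17/21)
x = 281
(-3332 + (C(10, -13) - 1*1000))*(x - 4958) = (-3332 + (-17/21 - 1*1000))*(281 - 4958) = (-3332 + (-17/21 - 1000))*(-4677) = (-3332 - 21017/21)*(-4677) = -90989/21*(-4677) = 141851851/7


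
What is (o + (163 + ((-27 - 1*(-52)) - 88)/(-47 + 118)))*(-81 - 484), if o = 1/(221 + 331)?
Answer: -3589778915/39192 ≈ -91595.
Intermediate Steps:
o = 1/552 ≈ 0.0018116
(o + (163 + ((-27 - 1*(-52)) - 88)/(-47 + 118)))*(-81 - 484) = (1/552 + (163 + ((-27 - 1*(-52)) - 88)/(-47 + 118)))*(-81 - 484) = (1/552 + (163 + ((-27 + 52) - 88)/71))*(-565) = (1/552 + (163 + (25 - 88)*(1/71)))*(-565) = (1/552 + (163 - 63*1/71))*(-565) = (1/552 + (163 - 63/71))*(-565) = (1/552 + 11510/71)*(-565) = (6353591/39192)*(-565) = -3589778915/39192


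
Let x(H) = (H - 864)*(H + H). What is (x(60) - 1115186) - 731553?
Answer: -1943219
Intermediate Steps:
x(H) = 2*H*(-864 + H) (x(H) = (-864 + H)*(2*H) = 2*H*(-864 + H))
(x(60) - 1115186) - 731553 = (2*60*(-864 + 60) - 1115186) - 731553 = (2*60*(-804) - 1115186) - 731553 = (-96480 - 1115186) - 731553 = -1211666 - 731553 = -1943219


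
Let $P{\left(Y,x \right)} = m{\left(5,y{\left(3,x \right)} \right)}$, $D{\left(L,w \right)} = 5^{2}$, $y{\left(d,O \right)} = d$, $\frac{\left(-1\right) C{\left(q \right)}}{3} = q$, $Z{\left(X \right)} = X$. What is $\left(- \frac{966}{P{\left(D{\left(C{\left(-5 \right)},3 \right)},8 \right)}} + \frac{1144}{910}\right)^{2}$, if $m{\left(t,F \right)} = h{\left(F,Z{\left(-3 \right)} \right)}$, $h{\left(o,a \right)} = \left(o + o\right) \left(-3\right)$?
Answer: $\frac{33258289}{11025} \approx 3016.6$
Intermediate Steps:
$C{\left(q \right)} = - 3 q$
$h{\left(o,a \right)} = - 6 o$ ($h{\left(o,a \right)} = 2 o \left(-3\right) = - 6 o$)
$m{\left(t,F \right)} = - 6 F$
$D{\left(L,w \right)} = 25$
$P{\left(Y,x \right)} = -18$ ($P{\left(Y,x \right)} = \left(-6\right) 3 = -18$)
$\left(- \frac{966}{P{\left(D{\left(C{\left(-5 \right)},3 \right)},8 \right)}} + \frac{1144}{910}\right)^{2} = \left(- \frac{966}{-18} + \frac{1144}{910}\right)^{2} = \left(\left(-966\right) \left(- \frac{1}{18}\right) + 1144 \cdot \frac{1}{910}\right)^{2} = \left(\frac{161}{3} + \frac{44}{35}\right)^{2} = \left(\frac{5767}{105}\right)^{2} = \frac{33258289}{11025}$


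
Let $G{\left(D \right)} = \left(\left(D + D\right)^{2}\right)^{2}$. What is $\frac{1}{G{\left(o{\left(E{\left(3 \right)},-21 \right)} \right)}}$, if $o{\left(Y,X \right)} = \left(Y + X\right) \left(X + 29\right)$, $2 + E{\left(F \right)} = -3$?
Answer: $\frac{1}{29948379136} \approx 3.3391 \cdot 10^{-11}$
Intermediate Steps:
$E{\left(F \right)} = -5$ ($E{\left(F \right)} = -2 - 3 = -5$)
$o{\left(Y,X \right)} = \left(29 + X\right) \left(X + Y\right)$ ($o{\left(Y,X \right)} = \left(X + Y\right) \left(29 + X\right) = \left(29 + X\right) \left(X + Y\right)$)
$G{\left(D \right)} = 16 D^{4}$ ($G{\left(D \right)} = \left(\left(2 D\right)^{2}\right)^{2} = \left(4 D^{2}\right)^{2} = 16 D^{4}$)
$\frac{1}{G{\left(o{\left(E{\left(3 \right)},-21 \right)} \right)}} = \frac{1}{16 \left(\left(-21\right)^{2} + 29 \left(-21\right) + 29 \left(-5\right) - -105\right)^{4}} = \frac{1}{16 \left(441 - 609 - 145 + 105\right)^{4}} = \frac{1}{16 \left(-208\right)^{4}} = \frac{1}{16 \cdot 1871773696} = \frac{1}{29948379136}$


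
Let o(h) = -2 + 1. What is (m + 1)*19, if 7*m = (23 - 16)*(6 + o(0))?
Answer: 114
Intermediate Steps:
o(h) = -1
m = 5 (m = ((23 - 16)*(6 - 1))/7 = (7*5)/7 = (⅐)*35 = 5)
(m + 1)*19 = (5 + 1)*19 = 6*19 = 114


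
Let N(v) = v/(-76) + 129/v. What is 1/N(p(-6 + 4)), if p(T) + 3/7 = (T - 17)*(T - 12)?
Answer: -988988/2975485 ≈ -0.33238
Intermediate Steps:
p(T) = -3/7 + (-17 + T)*(-12 + T) (p(T) = -3/7 + (T - 17)*(T - 12) = -3/7 + (-17 + T)*(-12 + T))
N(v) = 129/v - v/76 (N(v) = v*(-1/76) + 129/v = -v/76 + 129/v = 129/v - v/76)
1/N(p(-6 + 4)) = 1/(129/(1425/7 + (-6 + 4)**2 - 29*(-6 + 4)) - (1425/7 + (-6 + 4)**2 - 29*(-6 + 4))/76) = 1/(129/(1425/7 + (-2)**2 - 29*(-2)) - (1425/7 + (-2)**2 - 29*(-2))/76) = 1/(129/(1425/7 + 4 + 58) - (1425/7 + 4 + 58)/76) = 1/(129/(1859/7) - 1/76*1859/7) = 1/(129*(7/1859) - 1859/532) = 1/(903/1859 - 1859/532) = 1/(-2975485/988988) = -988988/2975485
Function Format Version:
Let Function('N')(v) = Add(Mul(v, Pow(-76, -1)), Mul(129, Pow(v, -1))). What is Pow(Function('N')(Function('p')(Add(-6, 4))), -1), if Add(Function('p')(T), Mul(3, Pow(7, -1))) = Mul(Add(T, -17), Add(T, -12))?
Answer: Rational(-988988, 2975485) ≈ -0.33238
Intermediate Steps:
Function('p')(T) = Add(Rational(-3, 7), Mul(Add(-17, T), Add(-12, T))) (Function('p')(T) = Add(Rational(-3, 7), Mul(Add(T, -17), Add(T, -12))) = Add(Rational(-3, 7), Mul(Add(-17, T), Add(-12, T))))
Function('N')(v) = Add(Mul(129, Pow(v, -1)), Mul(Rational(-1, 76), v)) (Function('N')(v) = Add(Mul(v, Rational(-1, 76)), Mul(129, Pow(v, -1))) = Add(Mul(Rational(-1, 76), v), Mul(129, Pow(v, -1))) = Add(Mul(129, Pow(v, -1)), Mul(Rational(-1, 76), v)))
Pow(Function('N')(Function('p')(Add(-6, 4))), -1) = Pow(Add(Mul(129, Pow(Add(Rational(1425, 7), Pow(Add(-6, 4), 2), Mul(-29, Add(-6, 4))), -1)), Mul(Rational(-1, 76), Add(Rational(1425, 7), Pow(Add(-6, 4), 2), Mul(-29, Add(-6, 4))))), -1) = Pow(Add(Mul(129, Pow(Add(Rational(1425, 7), Pow(-2, 2), Mul(-29, -2)), -1)), Mul(Rational(-1, 76), Add(Rational(1425, 7), Pow(-2, 2), Mul(-29, -2)))), -1) = Pow(Add(Mul(129, Pow(Add(Rational(1425, 7), 4, 58), -1)), Mul(Rational(-1, 76), Add(Rational(1425, 7), 4, 58))), -1) = Pow(Add(Mul(129, Pow(Rational(1859, 7), -1)), Mul(Rational(-1, 76), Rational(1859, 7))), -1) = Pow(Add(Mul(129, Rational(7, 1859)), Rational(-1859, 532)), -1) = Pow(Add(Rational(903, 1859), Rational(-1859, 532)), -1) = Pow(Rational(-2975485, 988988), -1) = Rational(-988988, 2975485)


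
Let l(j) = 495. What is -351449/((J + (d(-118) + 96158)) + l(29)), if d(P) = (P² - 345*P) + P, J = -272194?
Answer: 351449/121025 ≈ 2.9039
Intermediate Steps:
d(P) = P² - 344*P
-351449/((J + (d(-118) + 96158)) + l(29)) = -351449/((-272194 + (-118*(-344 - 118) + 96158)) + 495) = -351449/((-272194 + (-118*(-462) + 96158)) + 495) = -351449/((-272194 + (54516 + 96158)) + 495) = -351449/((-272194 + 150674) + 495) = -351449/(-121520 + 495) = -351449/(-121025) = -351449*(-1/121025) = 351449/121025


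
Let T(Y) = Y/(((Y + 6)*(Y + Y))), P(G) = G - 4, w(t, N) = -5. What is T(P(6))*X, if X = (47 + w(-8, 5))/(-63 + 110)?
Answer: 21/376 ≈ 0.055851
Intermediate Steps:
X = 42/47 (X = (47 - 5)/(-63 + 110) = 42/47 ≈ 0.89362)
P(G) = -4 + G
T(Y) = 1/(2*(6 + Y)) (T(Y) = Y/(((6 + Y)*(2*Y))) = Y/((2*Y*(6 + Y))) = Y*(1/(2*Y*(6 + Y))) = 1/(2*(6 + Y)))
T(P(6))*X = (1/(2*(6 + (-4 + 6))))*(42/47) = (1/(2*(6 + 2)))*(42/47) = ((½)/8)*(42/47) = ((½)*(⅛))*(42/47) = (1/16)*(42/47) = 21/376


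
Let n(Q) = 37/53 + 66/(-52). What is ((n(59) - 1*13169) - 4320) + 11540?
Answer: -8198509/1378 ≈ -5949.6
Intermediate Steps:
n(Q) = -787/1378 (n(Q) = 37*(1/53) + 66*(-1/52) = 37/53 - 33/26 = -787/1378)
((n(59) - 1*13169) - 4320) + 11540 = ((-787/1378 - 1*13169) - 4320) + 11540 = ((-787/1378 - 13169) - 4320) + 11540 = (-18147669/1378 - 4320) + 11540 = -24100629/1378 + 11540 = -8198509/1378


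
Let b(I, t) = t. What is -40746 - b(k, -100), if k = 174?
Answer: -40646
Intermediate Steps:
-40746 - b(k, -100) = -40746 - 1*(-100) = -40746 + 100 = -40646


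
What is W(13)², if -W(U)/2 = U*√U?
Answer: 8788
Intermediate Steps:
W(U) = -2*U^(3/2) (W(U) = -2*U*√U = -2*U^(3/2))
W(13)² = (-26*√13)² = 8788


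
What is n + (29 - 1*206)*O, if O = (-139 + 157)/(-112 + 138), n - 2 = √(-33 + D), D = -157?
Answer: -1567/13 + I*√190 ≈ -120.54 + 13.784*I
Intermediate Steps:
n = 2 + I*√190 (n = 2 + √(-33 - 157) = 2 + √(-190) = 2 + I*√190 ≈ 2.0 + 13.784*I)
O = 9/13 (O = 18/26 = 18*(1/26) = 9/13 ≈ 0.69231)
n + (29 - 1*206)*O = (2 + I*√190) + (29 - 1*206)*(9/13) = (2 + I*√190) + (29 - 206)*(9/13) = (2 + I*√190) - 177*9/13 = (2 + I*√190) - 1593/13 = -1567/13 + I*√190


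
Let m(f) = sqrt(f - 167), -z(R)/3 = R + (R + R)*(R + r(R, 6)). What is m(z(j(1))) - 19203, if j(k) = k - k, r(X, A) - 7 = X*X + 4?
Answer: -19203 + I*sqrt(167) ≈ -19203.0 + 12.923*I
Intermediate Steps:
r(X, A) = 11 + X**2 (r(X, A) = 7 + (X*X + 4) = 7 + (X**2 + 4) = 7 + (4 + X**2) = 11 + X**2)
j(k) = 0
z(R) = -3*R - 6*R*(11 + R + R**2) (z(R) = -3*(R + (R + R)*(R + (11 + R**2))) = -3*(R + (2*R)*(11 + R + R**2)) = -3*(R + 2*R*(11 + R + R**2)) = -3*R - 6*R*(11 + R + R**2))
m(f) = sqrt(-167 + f)
m(z(j(1))) - 19203 = sqrt(-167 - 3*0*(23 + 2*0 + 2*0**2)) - 19203 = sqrt(-167 - 3*0*(23 + 0 + 2*0)) - 19203 = sqrt(-167 - 3*0*(23 + 0 + 0)) - 19203 = sqrt(-167 - 3*0*23) - 19203 = sqrt(-167 + 0) - 19203 = sqrt(-167) - 19203 = I*sqrt(167) - 19203 = -19203 + I*sqrt(167)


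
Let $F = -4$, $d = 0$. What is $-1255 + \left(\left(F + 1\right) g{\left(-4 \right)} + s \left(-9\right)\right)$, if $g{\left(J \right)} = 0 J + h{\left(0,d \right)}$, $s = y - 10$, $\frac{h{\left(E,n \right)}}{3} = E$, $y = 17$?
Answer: $-1318$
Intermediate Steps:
$h{\left(E,n \right)} = 3 E$
$s = 7$ ($s = 17 - 10 = 7$)
$g{\left(J \right)} = 0$ ($g{\left(J \right)} = 0 J + 3 \cdot 0 = 0 + 0 = 0$)
$-1255 + \left(\left(F + 1\right) g{\left(-4 \right)} + s \left(-9\right)\right) = -1255 + \left(\left(-4 + 1\right) 0 + 7 \left(-9\right)\right) = -1255 - 63 = -1318$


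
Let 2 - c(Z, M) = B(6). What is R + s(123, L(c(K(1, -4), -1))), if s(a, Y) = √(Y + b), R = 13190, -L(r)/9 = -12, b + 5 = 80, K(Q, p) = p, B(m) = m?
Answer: 13190 + √183 ≈ 13204.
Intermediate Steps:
b = 75 (b = -5 + 80 = 75)
c(Z, M) = -4 (c(Z, M) = 2 - 1*6 = 2 - 6 = -4)
L(r) = 108 (L(r) = -9*(-12) = 108)
s(a, Y) = √(75 + Y) (s(a, Y) = √(Y + 75) = √(75 + Y))
R + s(123, L(c(K(1, -4), -1))) = 13190 + √(75 + 108) = 13190 + √183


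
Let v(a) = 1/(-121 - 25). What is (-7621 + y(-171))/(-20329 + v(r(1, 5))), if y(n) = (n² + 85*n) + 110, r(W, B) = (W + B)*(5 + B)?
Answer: -210094/593607 ≈ -0.35393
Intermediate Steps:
r(W, B) = (5 + B)*(B + W) (r(W, B) = (B + W)*(5 + B) = (5 + B)*(B + W))
y(n) = 110 + n² + 85*n
v(a) = -1/146 (v(a) = 1/(-146) = -1/146)
(-7621 + y(-171))/(-20329 + v(r(1, 5))) = (-7621 + (110 + (-171)² + 85*(-171)))/(-20329 - 1/146) = (-7621 + (110 + 29241 - 14535))/(-2968035/146) = (-7621 + 14816)*(-146/2968035) = 7195*(-146/2968035) = -210094/593607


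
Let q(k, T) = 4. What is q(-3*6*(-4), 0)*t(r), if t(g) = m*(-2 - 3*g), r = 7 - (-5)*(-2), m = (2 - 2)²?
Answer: 0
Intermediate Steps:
m = 0 (m = 0² = 0)
r = -3 (r = 7 - 1*10 = 7 - 10 = -3)
t(g) = 0 (t(g) = 0*(-2 - 3*g) = 0)
q(-3*6*(-4), 0)*t(r) = 4*0 = 0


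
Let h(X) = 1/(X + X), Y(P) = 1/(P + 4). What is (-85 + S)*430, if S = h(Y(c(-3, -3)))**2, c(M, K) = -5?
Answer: -72885/2 ≈ -36443.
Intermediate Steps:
Y(P) = 1/(4 + P)
h(X) = 1/(2*X)
S = 1/4 (S = (1/(2*(1/(4 - 5))))**2 = (1/(2*(1/(-1))))**2 = ((1/2)/(-1))**2 = ((1/2)*(-1))**2 = (-1/2)**2 = 1/4 ≈ 0.25000)
(-85 + S)*430 = (-85 + 1/4)*430 = -339/4*430 = -72885/2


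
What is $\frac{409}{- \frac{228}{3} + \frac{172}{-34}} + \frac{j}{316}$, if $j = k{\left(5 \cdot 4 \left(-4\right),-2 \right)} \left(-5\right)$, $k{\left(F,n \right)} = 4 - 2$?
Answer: $- \frac{276366}{54431} \approx -5.0774$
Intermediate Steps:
$k{\left(F,n \right)} = 2$
$j = -10$ ($j = 2 \left(-5\right) = -10$)
$\frac{409}{- \frac{228}{3} + \frac{172}{-34}} + \frac{j}{316} = \frac{409}{- \frac{228}{3} + \frac{172}{-34}} - \frac{10}{316} = \frac{409}{\left(-228\right) \frac{1}{3} + 172 \left(- \frac{1}{34}\right)} - \frac{5}{158} = \frac{409}{-76 - \frac{86}{17}} - \frac{5}{158} = \frac{409}{- \frac{1378}{17}} - \frac{5}{158} = 409 \left(- \frac{17}{1378}\right) - \frac{5}{158} = - \frac{6953}{1378} - \frac{5}{158} = - \frac{276366}{54431}$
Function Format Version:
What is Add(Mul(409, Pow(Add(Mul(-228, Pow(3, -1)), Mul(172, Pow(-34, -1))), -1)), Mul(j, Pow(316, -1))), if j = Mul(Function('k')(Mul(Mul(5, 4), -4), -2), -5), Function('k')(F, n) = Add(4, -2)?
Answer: Rational(-276366, 54431) ≈ -5.0774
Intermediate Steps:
Function('k')(F, n) = 2
j = -10 (j = Mul(2, -5) = -10)
Add(Mul(409, Pow(Add(Mul(-228, Pow(3, -1)), Mul(172, Pow(-34, -1))), -1)), Mul(j, Pow(316, -1))) = Add(Mul(409, Pow(Add(Mul(-228, Pow(3, -1)), Mul(172, Pow(-34, -1))), -1)), Mul(-10, Pow(316, -1))) = Add(Mul(409, Pow(Add(Mul(-228, Rational(1, 3)), Mul(172, Rational(-1, 34))), -1)), Mul(-10, Rational(1, 316))) = Add(Mul(409, Pow(Add(-76, Rational(-86, 17)), -1)), Rational(-5, 158)) = Add(Mul(409, Pow(Rational(-1378, 17), -1)), Rational(-5, 158)) = Add(Mul(409, Rational(-17, 1378)), Rational(-5, 158)) = Add(Rational(-6953, 1378), Rational(-5, 158)) = Rational(-276366, 54431)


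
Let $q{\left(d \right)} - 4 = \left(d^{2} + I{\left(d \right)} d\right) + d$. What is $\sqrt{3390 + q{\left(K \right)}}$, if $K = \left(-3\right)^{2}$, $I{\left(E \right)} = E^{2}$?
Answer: $\sqrt{4213} \approx 64.908$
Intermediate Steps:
$K = 9$
$q{\left(d \right)} = 4 + d + d^{2} + d^{3}$ ($q{\left(d \right)} = 4 + \left(\left(d^{2} + d^{2} d\right) + d\right) = 4 + \left(\left(d^{2} + d^{3}\right) + d\right) = 4 + \left(d + d^{2} + d^{3}\right) = 4 + d + d^{2} + d^{3}$)
$\sqrt{3390 + q{\left(K \right)}} = \sqrt{3390 + \left(4 + 9 + 9^{2} + 9^{3}\right)} = \sqrt{3390 + \left(4 + 9 + 81 + 729\right)} = \sqrt{3390 + 823} = \sqrt{4213}$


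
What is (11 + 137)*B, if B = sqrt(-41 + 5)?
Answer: 888*I ≈ 888.0*I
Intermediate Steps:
B = 6*I (B = sqrt(-36) = 6*I ≈ 6.0*I)
(11 + 137)*B = (11 + 137)*(6*I) = 148*(6*I) = 888*I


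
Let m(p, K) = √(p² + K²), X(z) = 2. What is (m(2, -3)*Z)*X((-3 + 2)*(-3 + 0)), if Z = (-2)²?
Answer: 8*√13 ≈ 28.844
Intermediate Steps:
Z = 4
m(p, K) = √(K² + p²)
(m(2, -3)*Z)*X((-3 + 2)*(-3 + 0)) = (√((-3)² + 2²)*4)*2 = (√(9 + 4)*4)*2 = (√13*4)*2 = (4*√13)*2 = 8*√13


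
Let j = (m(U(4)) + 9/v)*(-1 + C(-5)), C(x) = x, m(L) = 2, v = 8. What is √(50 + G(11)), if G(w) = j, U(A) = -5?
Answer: 5*√5/2 ≈ 5.5902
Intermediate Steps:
j = -75/4 (j = (2 + 9/8)*(-1 - 5) = (2 + 9*(⅛))*(-6) = (2 + 9/8)*(-6) = (25/8)*(-6) = -75/4 ≈ -18.750)
G(w) = -75/4
√(50 + G(11)) = √(50 - 75/4) = √(125/4) = 5*√5/2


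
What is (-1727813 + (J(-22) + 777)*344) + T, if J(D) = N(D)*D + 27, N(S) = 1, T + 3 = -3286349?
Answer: -4745157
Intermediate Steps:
T = -3286352 (T = -3 - 3286349 = -3286352)
J(D) = 27 + D (J(D) = 1*D + 27 = D + 27 = 27 + D)
(-1727813 + (J(-22) + 777)*344) + T = (-1727813 + ((27 - 22) + 777)*344) - 3286352 = (-1727813 + (5 + 777)*344) - 3286352 = (-1727813 + 782*344) - 3286352 = (-1727813 + 269008) - 3286352 = -1458805 - 3286352 = -4745157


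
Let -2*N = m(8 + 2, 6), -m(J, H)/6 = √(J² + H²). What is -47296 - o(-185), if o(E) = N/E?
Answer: -47296 + 6*√34/185 ≈ -47296.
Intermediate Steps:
m(J, H) = -6*√(H² + J²) (m(J, H) = -6*√(J² + H²) = -6*√(H² + J²))
N = 6*√34 (N = -(-3)*√(6² + (8 + 2)²) = -(-3)*√(36 + 10²) = -(-3)*√(36 + 100) = -(-3)*√136 = -(-3)*2*√34 = -(-6)*√34 = 6*√34 ≈ 34.986)
o(E) = 6*√34/E (o(E) = (6*√34)/E = 6*√34/E)
-47296 - o(-185) = -47296 - 6*√34/(-185) = -47296 - 6*√34*(-1)/185 = -47296 - (-6)*√34/185 = -47296 + 6*√34/185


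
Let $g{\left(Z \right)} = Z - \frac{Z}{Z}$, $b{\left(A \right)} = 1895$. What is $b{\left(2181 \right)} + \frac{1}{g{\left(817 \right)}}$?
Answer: $\frac{1546321}{816} \approx 1895.0$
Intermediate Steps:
$g{\left(Z \right)} = -1 + Z$ ($g{\left(Z \right)} = Z - 1 = -1 + Z$)
$b{\left(2181 \right)} + \frac{1}{g{\left(817 \right)}} = 1895 + \frac{1}{-1 + 817} = 1895 + \frac{1}{816} = \frac{1546321}{816}$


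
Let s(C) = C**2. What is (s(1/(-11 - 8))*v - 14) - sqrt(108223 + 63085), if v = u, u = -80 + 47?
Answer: -5087/361 - 2*sqrt(42827) ≈ -427.99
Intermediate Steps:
u = -33
v = -33
(s(1/(-11 - 8))*v - 14) - sqrt(108223 + 63085) = ((1/(-11 - 8))**2*(-33) - 14) - sqrt(108223 + 63085) = ((1/(-19))**2*(-33) - 14) - sqrt(171308) = ((-1/19)**2*(-33) - 14) - 2*sqrt(42827) = ((1/361)*(-33) - 14) - 2*sqrt(42827) = (-33/361 - 14) - 2*sqrt(42827) = -5087/361 - 2*sqrt(42827)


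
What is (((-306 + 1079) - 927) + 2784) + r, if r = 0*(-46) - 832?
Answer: 1798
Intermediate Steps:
r = -832 (r = 0 - 832 = -832)
(((-306 + 1079) - 927) + 2784) + r = (((-306 + 1079) - 927) + 2784) - 832 = ((773 - 927) + 2784) - 832 = (-154 + 2784) - 832 = 2630 - 832 = 1798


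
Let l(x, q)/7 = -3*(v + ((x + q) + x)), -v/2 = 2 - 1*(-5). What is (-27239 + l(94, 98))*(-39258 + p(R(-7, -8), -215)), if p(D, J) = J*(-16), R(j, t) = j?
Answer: 1180238918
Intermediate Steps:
v = -14 (v = -2*(2 - 1*(-5)) = -2*(2 + 5) = -2*7 = -14)
p(D, J) = -16*J
l(x, q) = 294 - 42*x - 21*q (l(x, q) = 7*(-3*(-14 + ((x + q) + x))) = 7*(-3*(-14 + ((q + x) + x))) = 7*(-3*(-14 + (q + 2*x))) = 7*(-3*(-14 + q + 2*x)) = 7*(42 - 6*x - 3*q) = 294 - 42*x - 21*q)
(-27239 + l(94, 98))*(-39258 + p(R(-7, -8), -215)) = (-27239 + (294 - 42*94 - 21*98))*(-39258 - 16*(-215)) = (-27239 + (294 - 3948 - 2058))*(-39258 + 3440) = (-27239 - 5712)*(-35818) = -32951*(-35818) = 1180238918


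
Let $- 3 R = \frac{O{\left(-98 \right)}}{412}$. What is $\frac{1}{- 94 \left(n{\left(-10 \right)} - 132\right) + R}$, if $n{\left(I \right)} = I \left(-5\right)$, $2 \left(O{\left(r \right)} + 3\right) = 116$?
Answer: $\frac{1236}{9527033} \approx 0.00012974$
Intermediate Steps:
$O{\left(r \right)} = 55$ ($O{\left(r \right)} = -3 + \frac{1}{2} \cdot 116 = -3 + 58 = 55$)
$n{\left(I \right)} = - 5 I$
$R = - \frac{55}{1236}$ ($R = - \frac{55 \cdot \frac{1}{412}}{3} = \left(- \frac{1}{3}\right) \frac{55}{412} = - \frac{55}{1236} \approx -0.044498$)
$\frac{1}{- 94 \left(n{\left(-10 \right)} - 132\right) + R} = \frac{1}{- 94 \left(\left(-5\right) \left(-10\right) - 132\right) - \frac{55}{1236}} = \frac{1}{- 94 \left(50 - 132\right) - \frac{55}{1236}} = \frac{1}{\left(-94\right) \left(-82\right) - \frac{55}{1236}} = \frac{1}{7708 - \frac{55}{1236}} = \frac{1}{\frac{9527033}{1236}} = \frac{1236}{9527033}$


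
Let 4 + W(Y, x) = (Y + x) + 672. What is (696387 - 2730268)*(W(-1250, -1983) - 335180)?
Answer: 686933138345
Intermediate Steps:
W(Y, x) = 668 + Y + x (W(Y, x) = -4 + ((Y + x) + 672) = -4 + (672 + Y + x) = 668 + Y + x)
(696387 - 2730268)*(W(-1250, -1983) - 335180) = (696387 - 2730268)*((668 - 1250 - 1983) - 335180) = -2033881*(-2565 - 335180) = -2033881*(-337745) = 686933138345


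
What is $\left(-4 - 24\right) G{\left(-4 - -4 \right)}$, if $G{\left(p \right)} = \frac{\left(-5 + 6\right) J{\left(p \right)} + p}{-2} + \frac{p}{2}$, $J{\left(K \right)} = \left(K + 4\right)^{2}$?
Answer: $224$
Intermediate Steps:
$J{\left(K \right)} = \left(4 + K\right)^{2}$
$G{\left(p \right)} = - \frac{\left(4 + p\right)^{2}}{2}$ ($G{\left(p \right)} = \frac{\left(-5 + 6\right) \left(4 + p\right)^{2} + p}{-2} + \frac{p}{2} = \left(1 \left(4 + p\right)^{2} + p\right) \left(- \frac{1}{2}\right) + p \frac{1}{2} = \left(\left(4 + p\right)^{2} + p\right) \left(- \frac{1}{2}\right) + \frac{p}{2} = \left(p + \left(4 + p\right)^{2}\right) \left(- \frac{1}{2}\right) + \frac{p}{2} = \left(- \frac{p}{2} - \frac{\left(4 + p\right)^{2}}{2}\right) + \frac{p}{2} = - \frac{\left(4 + p\right)^{2}}{2}$)
$\left(-4 - 24\right) G{\left(-4 - -4 \right)} = \left(-4 - 24\right) \left(- \frac{\left(4 - 0\right)^{2}}{2}\right) = - 28 \left(- \frac{\left(4 + \left(-4 + 4\right)\right)^{2}}{2}\right) = - 28 \left(- \frac{\left(4 + 0\right)^{2}}{2}\right) = - 28 \left(- \frac{4^{2}}{2}\right) = - 28 \left(\left(- \frac{1}{2}\right) 16\right) = \left(-28\right) \left(-8\right) = 224$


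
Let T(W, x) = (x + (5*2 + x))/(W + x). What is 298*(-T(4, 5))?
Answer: -5960/9 ≈ -662.22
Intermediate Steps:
T(W, x) = (10 + 2*x)/(W + x) (T(W, x) = (x + (10 + x))/(W + x) = (10 + 2*x)/(W + x))
298*(-T(4, 5)) = 298*(-2*(5 + 5)/(4 + 5)) = 298*(-2*10/9) = 298*(-1*20/9) = 298*(-20/9) = -5960/9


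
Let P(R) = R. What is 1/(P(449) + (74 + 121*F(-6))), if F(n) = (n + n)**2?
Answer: 1/17947 ≈ 5.5720e-5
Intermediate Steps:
F(n) = 4*n**2 (F(n) = (2*n)**2 = 4*n**2)
1/(P(449) + (74 + 121*F(-6))) = 1/(449 + (74 + 121*(4*(-6)**2))) = 1/(449 + (74 + 121*(4*36))) = 1/(449 + (74 + 121*144)) = 1/(449 + (74 + 17424)) = 1/(449 + 17498) = 1/17947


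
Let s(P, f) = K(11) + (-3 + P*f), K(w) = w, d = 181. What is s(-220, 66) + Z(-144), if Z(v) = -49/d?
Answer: -2626721/181 ≈ -14512.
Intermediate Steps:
Z(v) = -49/181
s(P, f) = 8 + P*f (s(P, f) = 11 + (-3 + P*f) = 8 + P*f)
s(-220, 66) + Z(-144) = (8 - 220*66) - 49/181 = (8 - 14520) - 49/181 = -14512 - 49/181 = -2626721/181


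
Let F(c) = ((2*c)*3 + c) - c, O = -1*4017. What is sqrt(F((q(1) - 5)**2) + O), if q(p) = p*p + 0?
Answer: I*sqrt(3921) ≈ 62.618*I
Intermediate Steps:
q(p) = p**2 (q(p) = p**2 + 0 = p**2)
O = -4017
F(c) = 6*c (F(c) = (6*c + c) - c = 7*c - c = 6*c)
sqrt(F((q(1) - 5)**2) + O) = sqrt(6*(1**2 - 5)**2 - 4017) = sqrt(6*(1 - 5)**2 - 4017) = sqrt(6*(-4)**2 - 4017) = sqrt(6*16 - 4017) = sqrt(96 - 4017) = sqrt(-3921) = I*sqrt(3921)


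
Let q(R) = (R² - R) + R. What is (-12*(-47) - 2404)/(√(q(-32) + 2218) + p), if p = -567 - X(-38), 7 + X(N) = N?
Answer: 480240/134621 + 920*√3242/134621 ≈ 3.9565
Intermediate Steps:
X(N) = -7 + N
q(R) = R²
p = -522 (p = -567 - (-7 - 38) = -567 - 1*(-45) = -567 + 45 = -522)
(-12*(-47) - 2404)/(√(q(-32) + 2218) + p) = (-12*(-47) - 2404)/(√((-32)² + 2218) - 522) = (564 - 2404)/(√(1024 + 2218) - 522) = -1840/(√3242 - 522) = -1840/(-522 + √3242)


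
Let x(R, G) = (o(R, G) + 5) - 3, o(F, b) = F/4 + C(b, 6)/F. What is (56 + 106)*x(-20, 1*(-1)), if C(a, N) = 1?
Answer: -4941/10 ≈ -494.10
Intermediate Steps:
o(F, b) = 1/F + F/4 (o(F, b) = F/4 + 1/F = 1/F + F/4)
x(R, G) = 2 + 1/R + R/4 (x(R, G) = ((1/R + R/4) + 5) - 3 = (5 + 1/R + R/4) - 3 = 2 + 1/R + R/4)
(56 + 106)*x(-20, 1*(-1)) = (56 + 106)*(2 + 1/(-20) + (1/4)*(-20)) = 162*(2 - 1/20 - 5) = 162*(-61/20) = -4941/10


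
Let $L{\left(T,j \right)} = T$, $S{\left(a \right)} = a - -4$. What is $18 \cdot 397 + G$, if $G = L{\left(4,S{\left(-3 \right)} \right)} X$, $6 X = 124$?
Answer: $\frac{21686}{3} \approx 7228.7$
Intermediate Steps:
$S{\left(a \right)} = 4 + a$ ($S{\left(a \right)} = a + 4 = 4 + a$)
$X = \frac{62}{3}$ ($X = \frac{1}{6} \cdot 124 = \frac{62}{3} \approx 20.667$)
$G = \frac{248}{3}$ ($G = 4 \cdot \frac{62}{3} = \frac{248}{3} \approx 82.667$)
$18 \cdot 397 + G = 18 \cdot 397 + \frac{248}{3} = 7146 + \frac{248}{3} = \frac{21686}{3}$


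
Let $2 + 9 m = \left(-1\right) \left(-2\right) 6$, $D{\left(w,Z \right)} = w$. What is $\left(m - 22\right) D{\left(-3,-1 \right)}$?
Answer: $\frac{188}{3} \approx 62.667$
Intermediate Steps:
$m = \frac{10}{9}$ ($m = - \frac{2}{9} + \frac{\left(-1\right) \left(-2\right) 6}{9} = - \frac{2}{9} + \frac{2 \cdot 6}{9} = - \frac{2}{9} + \frac{1}{9} \cdot 12 = - \frac{2}{9} + \frac{4}{3} = \frac{10}{9} \approx 1.1111$)
$\left(m - 22\right) D{\left(-3,-1 \right)} = \left(\frac{10}{9} - 22\right) \left(-3\right) = \left(- \frac{188}{9}\right) \left(-3\right) = \frac{188}{3}$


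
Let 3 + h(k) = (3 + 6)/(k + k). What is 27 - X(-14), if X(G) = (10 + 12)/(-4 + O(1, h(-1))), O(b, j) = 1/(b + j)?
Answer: 872/27 ≈ 32.296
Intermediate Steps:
h(k) = -3 + 9/(2*k) (h(k) = -3 + (3 + 6)/(k + k) = -3 + 9/((2*k)) = -3 + 9*(1/(2*k)) = -3 + 9/(2*k))
X(G) = -143/27 (X(G) = (10 + 12)/(-4 + 1/(1 + (-3 + (9/2)/(-1)))) = 22/(-4 + 1/(1 + (-3 + (9/2)*(-1)))) = 22/(-4 + 1/(1 + (-3 - 9/2))) = 22/(-4 + 1/(1 - 15/2)) = 22/(-4 + 1/(-13/2)) = 22/(-4 - 2/13) = 22/(-54/13) = 22*(-13/54) = -143/27)
27 - X(-14) = 27 - 1*(-143/27) = 27 + 143/27 = 872/27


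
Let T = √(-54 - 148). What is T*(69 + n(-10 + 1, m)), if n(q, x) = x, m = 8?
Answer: 77*I*√202 ≈ 1094.4*I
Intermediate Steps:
T = I*√202 (T = √(-202) = I*√202 ≈ 14.213*I)
T*(69 + n(-10 + 1, m)) = (I*√202)*(69 + 8) = (I*√202)*77 = 77*I*√202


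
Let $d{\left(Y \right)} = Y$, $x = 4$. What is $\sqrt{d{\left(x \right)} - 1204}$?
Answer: $20 i \sqrt{3} \approx 34.641 i$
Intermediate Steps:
$\sqrt{d{\left(x \right)} - 1204} = \sqrt{4 - 1204} = \sqrt{-1200} = 20 i \sqrt{3}$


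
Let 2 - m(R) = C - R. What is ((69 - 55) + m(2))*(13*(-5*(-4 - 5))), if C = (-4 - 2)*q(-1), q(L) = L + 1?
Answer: 10530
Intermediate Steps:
q(L) = 1 + L
C = 0 (C = (-4 - 2)*(1 - 1) = -6*0 = 0)
m(R) = 2 + R (m(R) = 2 - (0 - R) = 2 - (-1)*R = 2 + R)
((69 - 55) + m(2))*(13*(-5*(-4 - 5))) = ((69 - 55) + (2 + 2))*(13*(-5*(-4 - 5))) = (14 + 4)*(13*(-5*(-9))) = 18*(13*45) = 18*585 = 10530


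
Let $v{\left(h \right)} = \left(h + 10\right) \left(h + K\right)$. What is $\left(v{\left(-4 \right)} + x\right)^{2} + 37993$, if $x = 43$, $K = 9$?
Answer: $43322$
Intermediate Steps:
$v{\left(h \right)} = \left(9 + h\right) \left(10 + h\right)$ ($v{\left(h \right)} = \left(h + 10\right) \left(h + 9\right) = \left(10 + h\right) \left(9 + h\right) = \left(9 + h\right) \left(10 + h\right)$)
$\left(v{\left(-4 \right)} + x\right)^{2} + 37993 = \left(\left(90 + \left(-4\right)^{2} + 19 \left(-4\right)\right) + 43\right)^{2} + 37993 = \left(\left(90 + 16 - 76\right) + 43\right)^{2} + 37993 = \left(30 + 43\right)^{2} + 37993 = 73^{2} + 37993 = 5329 + 37993 = 43322$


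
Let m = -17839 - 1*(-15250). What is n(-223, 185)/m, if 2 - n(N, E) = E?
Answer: 61/863 ≈ 0.070684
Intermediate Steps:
m = -2589 (m = -17839 + 15250 = -2589)
n(N, E) = 2 - E
n(-223, 185)/m = (2 - 1*185)/(-2589) = (2 - 185)*(-1/2589) = -183*(-1/2589) = 61/863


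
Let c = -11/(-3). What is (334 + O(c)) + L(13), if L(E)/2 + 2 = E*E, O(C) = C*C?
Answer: 6133/9 ≈ 681.44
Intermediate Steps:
c = 11/3 (c = -11*(-⅓) = 11/3 ≈ 3.6667)
O(C) = C²
L(E) = -4 + 2*E² (L(E) = -4 + 2*(E*E) = -4 + 2*E²)
(334 + O(c)) + L(13) = (334 + (11/3)²) + (-4 + 2*13²) = (334 + 121/9) + (-4 + 2*169) = 3127/9 + (-4 + 338) = 3127/9 + 334 = 6133/9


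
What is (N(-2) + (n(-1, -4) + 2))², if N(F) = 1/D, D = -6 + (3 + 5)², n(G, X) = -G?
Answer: 30625/3364 ≈ 9.1037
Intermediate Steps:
D = 58 (D = -6 + 8² = -6 + 64 = 58)
N(F) = 1/58
(N(-2) + (n(-1, -4) + 2))² = (1/58 + (-1*(-1) + 2))² = (1/58 + (1 + 2))² = (1/58 + 3)² = (175/58)² = 30625/3364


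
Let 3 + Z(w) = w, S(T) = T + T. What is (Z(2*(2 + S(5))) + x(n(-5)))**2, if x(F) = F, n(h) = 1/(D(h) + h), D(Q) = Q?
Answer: 43681/100 ≈ 436.81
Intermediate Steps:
S(T) = 2*T
Z(w) = -3 + w
n(h) = 1/(2*h) (n(h) = 1/(h + h) = 1/(2*h))
(Z(2*(2 + S(5))) + x(n(-5)))**2 = ((-3 + 2*(2 + 2*5)) + (1/2)/(-5))**2 = ((-3 + 2*(2 + 10)) + (1/2)*(-1/5))**2 = ((-3 + 2*12) - 1/10)**2 = ((-3 + 24) - 1/10)**2 = (21 - 1/10)**2 = (209/10)**2 = 43681/100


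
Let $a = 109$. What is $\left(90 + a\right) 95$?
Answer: $18905$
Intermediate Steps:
$\left(90 + a\right) 95 = \left(90 + 109\right) 95 = 199 \cdot 95 = 18905$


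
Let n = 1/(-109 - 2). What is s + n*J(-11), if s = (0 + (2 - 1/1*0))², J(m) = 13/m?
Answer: 4897/1221 ≈ 4.0107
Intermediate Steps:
s = 4 (s = (0 + (2 - 1*1*0))² = (0 + (2 - 1*0))² = (0 + (2 + 0))² = (0 + 2)² = 2² = 4)
n = -1/111 (n = 1/(-111) = -1/111 ≈ -0.0090090)
s + n*J(-11) = 4 - 13/(111*(-11)) = 4 - 13*(-1)/(111*11) = 4 - 1/111*(-13/11) = 4 + 13/1221 = 4897/1221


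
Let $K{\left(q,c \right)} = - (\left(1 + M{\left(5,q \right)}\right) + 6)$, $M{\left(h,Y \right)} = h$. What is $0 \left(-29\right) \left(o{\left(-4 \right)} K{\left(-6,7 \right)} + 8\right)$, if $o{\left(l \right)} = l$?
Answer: $0$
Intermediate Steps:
$K{\left(q,c \right)} = -12$ ($K{\left(q,c \right)} = - (\left(1 + 5\right) + 6) = - (6 + 6) = \left(-1\right) 12 = -12$)
$0 \left(-29\right) \left(o{\left(-4 \right)} K{\left(-6,7 \right)} + 8\right) = 0 \left(-29\right) \left(\left(-4\right) \left(-12\right) + 8\right) = 0 \left(48 + 8\right) = 0 \cdot 56 = 0$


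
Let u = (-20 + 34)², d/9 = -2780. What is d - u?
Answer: -25216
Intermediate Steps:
d = -25020 (d = 9*(-2780) = -25020)
u = 196 (u = 14² = 196)
d - u = -25020 - 1*196 = -25020 - 196 = -25216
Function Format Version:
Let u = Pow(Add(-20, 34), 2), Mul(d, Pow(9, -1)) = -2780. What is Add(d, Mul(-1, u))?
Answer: -25216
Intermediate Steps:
d = -25020 (d = Mul(9, -2780) = -25020)
u = 196 (u = Pow(14, 2) = 196)
Add(d, Mul(-1, u)) = Add(-25020, Mul(-1, 196)) = Add(-25020, -196) = -25216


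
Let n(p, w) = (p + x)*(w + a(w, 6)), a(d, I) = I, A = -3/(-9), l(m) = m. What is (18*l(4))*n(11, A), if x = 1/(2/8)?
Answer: 6840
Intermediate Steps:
A = 1/3 (A = -3*(-1/9) = 1/3 ≈ 0.33333)
x = 4 (x = 1/(2*(1/8)) = 1/(1/4) = 4)
n(p, w) = (4 + p)*(6 + w) (n(p, w) = (p + 4)*(w + 6) = (4 + p)*(6 + w))
(18*l(4))*n(11, A) = (18*4)*(24 + 4*(1/3) + 6*11 + 11*(1/3)) = 72*(24 + 4/3 + 66 + 11/3) = 72*95 = 6840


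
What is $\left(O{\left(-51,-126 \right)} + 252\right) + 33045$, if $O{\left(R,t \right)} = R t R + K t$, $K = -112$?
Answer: $-280317$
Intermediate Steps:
$O{\left(R,t \right)} = - 112 t + t R^{2}$ ($O{\left(R,t \right)} = R t R - 112 t = t R^{2} - 112 t = - 112 t + t R^{2}$)
$\left(O{\left(-51,-126 \right)} + 252\right) + 33045 = \left(- 126 \left(-112 + \left(-51\right)^{2}\right) + 252\right) + 33045 = \left(- 126 \left(-112 + 2601\right) + 252\right) + 33045 = \left(\left(-126\right) 2489 + 252\right) + 33045 = \left(-313614 + 252\right) + 33045 = -313362 + 33045 = -280317$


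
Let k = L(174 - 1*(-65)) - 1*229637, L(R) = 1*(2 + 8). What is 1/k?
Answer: -1/229627 ≈ -4.3549e-6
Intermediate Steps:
L(R) = 10 (L(R) = 1*10 = 10)
k = -229627 (k = 10 - 1*229637 = 10 - 229637 = -229627)
1/k = 1/(-229627) = -1/229627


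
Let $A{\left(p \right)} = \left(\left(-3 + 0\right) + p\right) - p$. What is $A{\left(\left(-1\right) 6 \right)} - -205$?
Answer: $202$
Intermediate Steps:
$A{\left(p \right)} = -3$ ($A{\left(p \right)} = \left(-3 + p\right) - p = -3$)
$A{\left(\left(-1\right) 6 \right)} - -205 = -3 - -205 = -3 + 205 = 202$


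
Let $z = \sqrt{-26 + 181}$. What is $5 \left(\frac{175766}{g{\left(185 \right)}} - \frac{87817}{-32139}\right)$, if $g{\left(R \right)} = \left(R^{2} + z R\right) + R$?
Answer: $\frac{51943127939}{1321137873} - \frac{175766 \sqrt{155}}{1274317} \approx 37.6$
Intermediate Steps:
$z = \sqrt{155} \approx 12.45$
$g{\left(R \right)} = R + R^{2} + R \sqrt{155}$ ($g{\left(R \right)} = \left(R^{2} + \sqrt{155} R\right) + R = \left(R^{2} + R \sqrt{155}\right) + R = R + R^{2} + R \sqrt{155}$)
$5 \left(\frac{175766}{g{\left(185 \right)}} - \frac{87817}{-32139}\right) = 5 \left(\frac{175766}{185 \left(1 + 185 + \sqrt{155}\right)} - \frac{87817}{-32139}\right) = 5 \left(\frac{175766}{185 \left(186 + \sqrt{155}\right)} - - \frac{87817}{32139}\right) = 5 \left(\frac{175766}{34410 + 185 \sqrt{155}} + \frac{87817}{32139}\right) = 5 \left(\frac{87817}{32139} + \frac{175766}{34410 + 185 \sqrt{155}}\right) = \frac{439085}{32139} + \frac{878830}{34410 + 185 \sqrt{155}}$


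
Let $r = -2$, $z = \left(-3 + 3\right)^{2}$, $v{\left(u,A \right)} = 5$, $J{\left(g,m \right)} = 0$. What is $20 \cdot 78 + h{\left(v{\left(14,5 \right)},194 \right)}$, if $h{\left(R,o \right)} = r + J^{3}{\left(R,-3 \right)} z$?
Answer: $1558$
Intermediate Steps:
$z = 0$ ($z = 0^{2} = 0$)
$h{\left(R,o \right)} = -2$ ($h{\left(R,o \right)} = -2 + 0^{3} \cdot 0 = -2 + 0 \cdot 0 = -2 + 0 = -2$)
$20 \cdot 78 + h{\left(v{\left(14,5 \right)},194 \right)} = 20 \cdot 78 - 2 = 1560 - 2 = 1558$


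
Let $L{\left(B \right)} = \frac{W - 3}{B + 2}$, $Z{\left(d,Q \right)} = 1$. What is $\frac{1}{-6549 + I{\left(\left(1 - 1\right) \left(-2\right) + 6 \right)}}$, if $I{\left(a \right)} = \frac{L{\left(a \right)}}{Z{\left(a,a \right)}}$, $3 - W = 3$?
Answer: $- \frac{8}{52395} \approx -0.00015269$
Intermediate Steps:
$W = 0$ ($W = 3 - 3 = 0$)
$L{\left(B \right)} = - \frac{3}{2 + B}$ ($L{\left(B \right)} = \frac{0 - 3}{B + 2} = - \frac{3}{2 + B}$)
$I{\left(a \right)} = - \frac{3}{2 + a}$ ($I{\left(a \right)} = \frac{\left(-3\right) \frac{1}{2 + a}}{1} = - \frac{3}{2 + a} 1 = - \frac{3}{2 + a}$)
$\frac{1}{-6549 + I{\left(\left(1 - 1\right) \left(-2\right) + 6 \right)}} = \frac{1}{-6549 - \frac{3}{2 + \left(\left(1 - 1\right) \left(-2\right) + 6\right)}} = \frac{1}{-6549 - \frac{3}{2 + \left(0 \left(-2\right) + 6\right)}} = \frac{1}{-6549 - \frac{3}{2 + \left(0 + 6\right)}} = \frac{1}{-6549 - \frac{3}{2 + 6}} = \frac{1}{-6549 - \frac{3}{8}} = \frac{1}{- \frac{52395}{8}} = - \frac{8}{52395}$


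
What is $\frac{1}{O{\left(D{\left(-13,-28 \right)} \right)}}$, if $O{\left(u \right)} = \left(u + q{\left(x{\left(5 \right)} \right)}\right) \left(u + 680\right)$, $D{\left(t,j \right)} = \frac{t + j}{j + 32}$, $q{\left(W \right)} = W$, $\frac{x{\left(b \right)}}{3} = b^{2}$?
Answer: $\frac{16}{693861} \approx 2.3059 \cdot 10^{-5}$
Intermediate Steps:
$x{\left(b \right)} = 3 b^{2}$
$D{\left(t,j \right)} = \frac{j + t}{32 + j}$
$O{\left(u \right)} = \left(75 + u\right) \left(680 + u\right)$ ($O{\left(u \right)} = \left(u + 3 \cdot 5^{2}\right) \left(u + 680\right) = \left(u + 3 \cdot 25\right) \left(680 + u\right) = \left(u + 75\right) \left(680 + u\right) = \left(75 + u\right) \left(680 + u\right)$)
$\frac{1}{O{\left(D{\left(-13,-28 \right)} \right)}} = \frac{1}{51000 + \left(\frac{-28 - 13}{32 - 28}\right)^{2} + 755 \frac{-28 - 13}{32 - 28}} = \frac{1}{51000 + \left(\frac{1}{4} \left(-41\right)\right)^{2} + 755 \cdot \frac{1}{4} \left(-41\right)} = \frac{1}{51000 + \left(- \frac{41}{4}\right)^{2} + 755 \left(- \frac{41}{4}\right)} = \frac{1}{51000 + \frac{1681}{16} - \frac{30955}{4}} = \frac{1}{\frac{693861}{16}} = \frac{16}{693861}$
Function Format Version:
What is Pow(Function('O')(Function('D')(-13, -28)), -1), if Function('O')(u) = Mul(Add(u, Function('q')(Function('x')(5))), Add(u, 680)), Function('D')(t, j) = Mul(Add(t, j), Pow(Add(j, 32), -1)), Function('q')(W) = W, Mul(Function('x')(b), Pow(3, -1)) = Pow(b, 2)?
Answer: Rational(16, 693861) ≈ 2.3059e-5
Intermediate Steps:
Function('x')(b) = Mul(3, Pow(b, 2))
Function('D')(t, j) = Mul(Pow(Add(32, j), -1), Add(j, t)) (Function('D')(t, j) = Mul(Add(j, t), Pow(Add(32, j), -1)) = Mul(Pow(Add(32, j), -1), Add(j, t)))
Function('O')(u) = Mul(Add(75, u), Add(680, u)) (Function('O')(u) = Mul(Add(u, Mul(3, Pow(5, 2))), Add(u, 680)) = Mul(Add(u, Mul(3, 25)), Add(680, u)) = Mul(Add(u, 75), Add(680, u)) = Mul(Add(75, u), Add(680, u)))
Pow(Function('O')(Function('D')(-13, -28)), -1) = Pow(Add(51000, Pow(Mul(Pow(Add(32, -28), -1), Add(-28, -13)), 2), Mul(755, Mul(Pow(Add(32, -28), -1), Add(-28, -13)))), -1) = Pow(Add(51000, Pow(Mul(Pow(4, -1), -41), 2), Mul(755, Mul(Pow(4, -1), -41))), -1) = Pow(Add(51000, Pow(Mul(Rational(1, 4), -41), 2), Mul(755, Mul(Rational(1, 4), -41))), -1) = Pow(Add(51000, Pow(Rational(-41, 4), 2), Mul(755, Rational(-41, 4))), -1) = Pow(Add(51000, Rational(1681, 16), Rational(-30955, 4)), -1) = Pow(Rational(693861, 16), -1) = Rational(16, 693861)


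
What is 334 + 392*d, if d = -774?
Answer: -303074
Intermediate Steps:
334 + 392*d = 334 + 392*(-774) = 334 - 303408 = -303074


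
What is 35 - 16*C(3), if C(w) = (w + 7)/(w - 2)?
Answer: -125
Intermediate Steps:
C(w) = (7 + w)/(-2 + w)
35 - 16*C(3) = 35 - 16*(7 + 3)/(-2 + 3) = 35 - 16*10/1 = 35 - 16*10 = 35 - 160 = -125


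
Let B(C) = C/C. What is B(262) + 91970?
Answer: 91971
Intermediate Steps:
B(C) = 1
B(262) + 91970 = 1 + 91970 = 91971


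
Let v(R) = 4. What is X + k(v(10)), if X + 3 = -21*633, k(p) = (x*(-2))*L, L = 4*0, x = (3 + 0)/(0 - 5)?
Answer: -13296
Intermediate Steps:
x = -⅗ (x = 3/(-5) = 3*(-⅕) = -⅗ ≈ -0.60000)
L = 0
k(p) = 0 (k(p) = -⅗*(-2)*0 = (6/5)*0 = 0)
X = -13296 (X = -3 - 21*633 = -3 - 13293 = -13296)
X + k(v(10)) = -13296 + 0 = -13296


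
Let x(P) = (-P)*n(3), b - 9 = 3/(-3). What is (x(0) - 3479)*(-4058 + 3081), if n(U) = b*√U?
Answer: 3398983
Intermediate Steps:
b = 8 (b = 9 + 3/(-3) = 9 + 3*(-⅓) = 9 - 1 = 8)
n(U) = 8*√U
x(P) = -8*P*√3 (x(P) = (-P)*(8*√3) = -8*P*√3)
(x(0) - 3479)*(-4058 + 3081) = (-8*0*√3 - 3479)*(-4058 + 3081) = (0 - 3479)*(-977) = -3479*(-977) = 3398983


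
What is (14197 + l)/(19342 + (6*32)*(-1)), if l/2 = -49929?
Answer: -85661/19150 ≈ -4.4732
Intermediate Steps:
l = -99858 (l = 2*(-49929) = -99858)
(14197 + l)/(19342 + (6*32)*(-1)) = (14197 - 99858)/(19342 + (6*32)*(-1)) = -85661/(19342 + 192*(-1)) = -85661/(19342 - 192) = -85661/19150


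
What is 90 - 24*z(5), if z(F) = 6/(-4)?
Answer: 126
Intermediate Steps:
z(F) = -3/2 (z(F) = 6*(-1/4) = -3/2)
90 - 24*z(5) = 90 - 24*(-3/2) = 90 + 36 = 126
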